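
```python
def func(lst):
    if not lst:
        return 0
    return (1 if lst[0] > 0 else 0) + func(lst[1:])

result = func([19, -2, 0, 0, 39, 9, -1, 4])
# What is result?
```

Count of positive elements in [19, -2, 0, 0, 39, 9, -1, 4] = 4

Answer: 4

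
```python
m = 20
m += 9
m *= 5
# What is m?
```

Trace:
`m = 20` → m = 20
`m += 9` → m = 29
`m *= 5` → m = 145
So m = 145

Answer: 145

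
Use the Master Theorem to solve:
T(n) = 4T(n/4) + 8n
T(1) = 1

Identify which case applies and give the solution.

a=4, b=4, f(n)=8n. log_4(4) = 1. Since c=1 = 1, Case 2 applies: T(n) = Θ(n^log_b(a) · log n) = O(n log n).

Answer: O(n log n) - Case 2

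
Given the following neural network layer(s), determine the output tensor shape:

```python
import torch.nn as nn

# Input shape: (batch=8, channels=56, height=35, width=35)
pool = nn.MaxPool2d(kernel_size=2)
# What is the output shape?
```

Input: (8, 56, 35, 35) -> Output: (8, 56, 17, 17)

Answer: (8, 56, 17, 17)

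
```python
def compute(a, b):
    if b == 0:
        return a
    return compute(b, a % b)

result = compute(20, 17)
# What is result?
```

compute(20, 17) -> compute(17, 3) -> compute(3, 2) -> compute(2, 1) -> compute(1, 0) -> 1

Answer: 1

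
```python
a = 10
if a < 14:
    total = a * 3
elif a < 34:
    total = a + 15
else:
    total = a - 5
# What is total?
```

Trace:
`a = 10` → a = 10
`if a < 14: ...` → a < 14 is True → total = 30
So total = 30

Answer: 30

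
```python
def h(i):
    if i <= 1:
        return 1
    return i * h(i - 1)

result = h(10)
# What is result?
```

h(10) = 10 * 9 * 8 * 7 * 6 * 5 * 4 * 3 * 2 * 1 = 3628800

Answer: 3628800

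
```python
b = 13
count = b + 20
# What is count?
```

Trace:
`b = 13` → b = 13
`count = b + 20` → count = 33
So count = 33

Answer: 33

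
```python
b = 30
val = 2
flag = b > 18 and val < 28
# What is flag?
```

Trace:
`b = 30` → b = 30
`val = 2` → val = 2
`flag = b > 18 and val < 28` → flag = True
So flag = True

Answer: True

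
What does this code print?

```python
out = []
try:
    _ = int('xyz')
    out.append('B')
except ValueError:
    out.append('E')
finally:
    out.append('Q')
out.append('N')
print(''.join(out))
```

Execution trace: 'E' (except ValueError) → 'Q' (finally) → 'N' (after the try/except). Output: EQN

Answer: EQN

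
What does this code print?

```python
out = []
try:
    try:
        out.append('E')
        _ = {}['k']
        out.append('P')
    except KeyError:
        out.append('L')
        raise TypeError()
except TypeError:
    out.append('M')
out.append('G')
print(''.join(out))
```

Execution trace: 'E' (inner try body) → 'L' (inner except KeyError) → 'M' (outer except TypeError) → 'G' (after the try/except). Output: ELMG

Answer: ELMG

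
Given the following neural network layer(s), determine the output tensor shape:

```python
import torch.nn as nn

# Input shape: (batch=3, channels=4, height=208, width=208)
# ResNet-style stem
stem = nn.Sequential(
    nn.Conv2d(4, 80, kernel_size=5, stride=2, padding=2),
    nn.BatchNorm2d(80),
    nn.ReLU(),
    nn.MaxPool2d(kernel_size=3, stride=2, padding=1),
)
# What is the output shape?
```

Input: (3, 4, 208, 208) -> after Conv2d 5x5 stride=2: (3, 80, 104, 104) -> Output: (3, 80, 52, 52)

Answer: (3, 80, 52, 52)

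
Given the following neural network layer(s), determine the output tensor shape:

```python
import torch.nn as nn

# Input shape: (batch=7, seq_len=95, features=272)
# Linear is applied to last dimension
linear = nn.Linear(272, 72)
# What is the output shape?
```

Input: (7, 95, 272) -> Output: (7, 95, 72)

Answer: (7, 95, 72)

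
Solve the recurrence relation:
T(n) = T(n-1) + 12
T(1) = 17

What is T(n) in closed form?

Unrolling: T(n) = T(1) + 12·(n-1) = 17 + 12(n-1) = 12n + 5.

Answer: T(n) = 12n + 5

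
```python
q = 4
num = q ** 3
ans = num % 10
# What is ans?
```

Trace:
`q = 4` → q = 4
`num = q ** 3` → num = 64
`ans = num % 10` → ans = 4
So ans = 4

Answer: 4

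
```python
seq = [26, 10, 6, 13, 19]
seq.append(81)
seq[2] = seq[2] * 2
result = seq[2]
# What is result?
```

Trace:
`seq = [26, 10, 6, 13, 19]` → seq = [26, 10, 6, 13, 19]
`seq.append(81)` → seq = [26, 10, 6, 13, 19, 81]
`seq[2] = seq[2] * 2` → seq = [26, 10, 12, 13, 19, 81]
`result = seq[2]` → result = 12
So result = 12

Answer: 12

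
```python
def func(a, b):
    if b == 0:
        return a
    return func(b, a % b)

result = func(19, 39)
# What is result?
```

func(19, 39) -> func(39, 19) -> func(19, 1) -> func(1, 0) -> 1

Answer: 1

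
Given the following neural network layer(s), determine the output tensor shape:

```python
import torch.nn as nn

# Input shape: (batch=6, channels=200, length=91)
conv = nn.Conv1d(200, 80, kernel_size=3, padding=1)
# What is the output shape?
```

Input: (6, 200, 91) -> Output: (6, 80, 91)

Answer: (6, 80, 91)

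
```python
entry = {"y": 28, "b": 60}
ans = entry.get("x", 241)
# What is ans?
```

Trace:
`entry = {"y": 28, "b": 60}` → entry = {'y': 28, 'b': 60}
`ans = entry.get("x", 241)` → ans = 241
So ans = 241

Answer: 241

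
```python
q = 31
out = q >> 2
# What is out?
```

Trace:
`q = 31` → q = 31
`out = q >> 2` → out = 7
So out = 7

Answer: 7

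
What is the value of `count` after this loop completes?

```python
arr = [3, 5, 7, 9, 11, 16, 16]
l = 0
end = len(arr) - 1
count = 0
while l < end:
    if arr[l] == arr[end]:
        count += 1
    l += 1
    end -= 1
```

Count matching pairs from ends
`count` takes the values: 0

Answer: 0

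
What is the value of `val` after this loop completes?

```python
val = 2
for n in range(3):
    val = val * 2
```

Multiply by 2, 3 times: 2 * 2^3 = 16
`val` takes the values: 2 → 4 → 8 → 16

Answer: 16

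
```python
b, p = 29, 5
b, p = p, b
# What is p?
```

Trace:
`b, p = 29, 5` → b = 29; p = 5
`b, p = p, b` → b = 5; p = 29
So p = 29

Answer: 29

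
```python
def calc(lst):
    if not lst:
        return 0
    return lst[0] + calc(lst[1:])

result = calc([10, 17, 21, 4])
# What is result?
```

10 + 17 + 21 + 4 + 0 = 52

Answer: 52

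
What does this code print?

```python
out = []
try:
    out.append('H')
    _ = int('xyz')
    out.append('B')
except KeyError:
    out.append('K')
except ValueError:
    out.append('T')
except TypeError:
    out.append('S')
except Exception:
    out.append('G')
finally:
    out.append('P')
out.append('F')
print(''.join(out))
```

Execution trace: 'H' (try body) → 'T' (except ValueError) → 'P' (finally) → 'F' (after the try/except). Output: HTPF

Answer: HTPF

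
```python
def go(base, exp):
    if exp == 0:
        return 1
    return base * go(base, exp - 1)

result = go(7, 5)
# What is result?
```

go(7, 5) = 7 * 7 * 7 * 7 * 7 = 16807

Answer: 16807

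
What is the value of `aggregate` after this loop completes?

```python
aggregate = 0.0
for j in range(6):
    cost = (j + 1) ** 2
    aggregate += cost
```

Sum of squared losses 1² + 2² + ... + 6²
`aggregate` takes the values: 0.0 → 1.0 → 5.0 → 14.0 → 30.0 → 55.0 → 91.0

Answer: 91.0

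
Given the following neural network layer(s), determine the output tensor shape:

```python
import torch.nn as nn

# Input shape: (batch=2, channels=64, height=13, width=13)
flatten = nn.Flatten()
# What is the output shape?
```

Input: (2, 64, 13, 13) -> Output: (2, 10816)

Answer: (2, 10816)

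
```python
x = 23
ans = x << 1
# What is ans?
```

Trace:
`x = 23` → x = 23
`ans = x << 1` → ans = 46
So ans = 46

Answer: 46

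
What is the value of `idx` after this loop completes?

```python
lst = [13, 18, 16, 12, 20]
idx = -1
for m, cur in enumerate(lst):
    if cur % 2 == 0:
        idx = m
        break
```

First even number index in [13, 18, 16, 12, 20]
`idx` takes the values: -1 → 1

Answer: 1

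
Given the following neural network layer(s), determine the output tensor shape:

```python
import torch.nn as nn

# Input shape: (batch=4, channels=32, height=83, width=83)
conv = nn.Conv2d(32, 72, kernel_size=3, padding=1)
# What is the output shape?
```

Input: (4, 32, 83, 83) -> Output: (4, 72, 83, 83)

Answer: (4, 72, 83, 83)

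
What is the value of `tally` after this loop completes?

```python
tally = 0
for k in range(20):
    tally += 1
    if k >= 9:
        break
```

Loop breaks when k reaches 9, tally is 10
`tally` takes the values: 0 → 1 → 2 → 3 → 4 → 5 → 6 → 7 → 8 → 9 → 10

Answer: 10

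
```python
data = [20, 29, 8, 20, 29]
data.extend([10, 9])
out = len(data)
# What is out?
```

Trace:
`data = [20, 29, 8, 20, 29]` → data = [20, 29, 8, 20, 29]
`data.extend([10, 9])` → data = [20, 29, 8, 20, 29, 10, 9]
`out = len(data)` → out = 7
So out = 7

Answer: 7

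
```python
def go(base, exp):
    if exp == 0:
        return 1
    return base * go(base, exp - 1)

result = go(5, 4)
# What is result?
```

go(5, 4) = 5 * 5 * 5 * 5 = 625

Answer: 625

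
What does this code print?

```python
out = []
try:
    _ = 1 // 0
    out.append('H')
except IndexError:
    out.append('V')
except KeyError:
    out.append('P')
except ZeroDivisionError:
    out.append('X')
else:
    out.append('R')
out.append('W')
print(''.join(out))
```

Execution trace: 'X' (except ZeroDivisionError) → 'W' (after the try/except). Output: XW

Answer: XW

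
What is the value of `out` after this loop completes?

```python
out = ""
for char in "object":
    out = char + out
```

Reverse 'object'
`out` takes the values: "" → "o" → "bo" → "jbo" → "ejbo" → "cejbo" → "tcejbo"

Answer: "tcejbo"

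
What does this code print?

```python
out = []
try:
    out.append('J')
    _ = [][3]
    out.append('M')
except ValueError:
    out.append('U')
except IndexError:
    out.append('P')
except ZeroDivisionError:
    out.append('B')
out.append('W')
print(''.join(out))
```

Execution trace: 'J' (try body) → 'P' (except IndexError) → 'W' (after the try/except). Output: JPW

Answer: JPW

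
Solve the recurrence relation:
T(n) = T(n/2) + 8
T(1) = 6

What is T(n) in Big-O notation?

Each step divides n by 2 and adds 8. After log_2(n) steps we reach T(1)=6. So T(n) = 8·log_2(n) + 6 = O(log n).

Answer: O(log n)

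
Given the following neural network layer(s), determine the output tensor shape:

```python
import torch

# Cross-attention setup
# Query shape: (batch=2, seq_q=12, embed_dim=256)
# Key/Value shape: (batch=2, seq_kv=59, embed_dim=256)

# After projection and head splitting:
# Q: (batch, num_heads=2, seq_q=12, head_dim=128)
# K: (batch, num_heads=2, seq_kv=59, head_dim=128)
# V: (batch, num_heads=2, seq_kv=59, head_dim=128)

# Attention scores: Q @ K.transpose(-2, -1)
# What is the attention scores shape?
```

Input: (2, 12, 256) -> Output: (2, 2, 12, 59)

Answer: (2, 2, 12, 59)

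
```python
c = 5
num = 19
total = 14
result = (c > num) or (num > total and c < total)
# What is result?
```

Trace:
`c = 5` → c = 5
`num = 19` → num = 19
`total = 14` → total = 14
`result = (c > num) or (num > total and c < total)` → result = True
So result = True

Answer: True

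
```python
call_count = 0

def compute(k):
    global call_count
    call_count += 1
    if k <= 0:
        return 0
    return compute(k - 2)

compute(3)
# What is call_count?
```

Linear recursion stepping by 2: 3 calls from k=3 down to ≤0.

Answer: 3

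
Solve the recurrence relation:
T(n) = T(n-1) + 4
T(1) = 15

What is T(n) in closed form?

Unrolling: T(n) = T(1) + 4·(n-1) = 15 + 4(n-1) = 4n + 11.

Answer: T(n) = 4n + 11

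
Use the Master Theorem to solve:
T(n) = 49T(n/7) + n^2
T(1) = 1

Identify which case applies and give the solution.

a=49, b=7, f(n)=n^2. log_7(49) = 2. Since c=2 = 2, Case 2 applies: T(n) = Θ(n^log_b(a) · log n) = O(n^2 log n).

Answer: O(n^2 log n) - Case 2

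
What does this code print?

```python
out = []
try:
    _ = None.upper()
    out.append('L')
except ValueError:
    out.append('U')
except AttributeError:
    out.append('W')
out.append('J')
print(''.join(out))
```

Execution trace: 'W' (except AttributeError) → 'J' (after the try/except). Output: WJ

Answer: WJ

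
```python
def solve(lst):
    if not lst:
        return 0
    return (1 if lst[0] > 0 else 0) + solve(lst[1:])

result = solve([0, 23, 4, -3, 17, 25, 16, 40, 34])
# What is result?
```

Count of positive elements in [0, 23, 4, -3, 17, 25, 16, 40, 34] = 7

Answer: 7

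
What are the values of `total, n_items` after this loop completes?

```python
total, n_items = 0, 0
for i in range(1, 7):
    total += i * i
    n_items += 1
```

Sum of squares and count
`total, n_items` takes the values: (0, 0) → (1, 0) → (1, 1) → (5, 1) → (5, 2) → (14, 2) → (14, 3) → (30, 3) → (30, 4) → (55, 4) → (55, 5) → (91, 5) → (91, 6)

Answer: 91, 6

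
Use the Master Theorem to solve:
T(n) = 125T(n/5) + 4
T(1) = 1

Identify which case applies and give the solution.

a=125, b=5, f(n)=4. log_5(125) = 3. Since c=0 < 3, Case 1 applies: T(n) = Θ(n^log_b(a)) = O(n^3).

Answer: O(n^3) - Case 1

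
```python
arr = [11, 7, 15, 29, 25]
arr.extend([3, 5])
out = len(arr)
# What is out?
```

Trace:
`arr = [11, 7, 15, 29, 25]` → arr = [11, 7, 15, 29, 25]
`arr.extend([3, 5])` → arr = [11, 7, 15, 29, 25, 3, 5]
`out = len(arr)` → out = 7
So out = 7

Answer: 7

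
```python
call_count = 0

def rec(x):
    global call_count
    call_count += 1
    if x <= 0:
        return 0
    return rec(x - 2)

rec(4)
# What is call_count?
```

Linear recursion stepping by 2: 3 calls from x=4 down to ≤0.

Answer: 3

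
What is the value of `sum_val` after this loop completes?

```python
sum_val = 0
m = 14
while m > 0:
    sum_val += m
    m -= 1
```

Sum 14 down to 1
`sum_val` takes the values: 0 → 14 → 27 → 39 → 50 → 60 → 69 → 77 → 84 → 90 → 95 → 99 → 102 → 104 → 105

Answer: 105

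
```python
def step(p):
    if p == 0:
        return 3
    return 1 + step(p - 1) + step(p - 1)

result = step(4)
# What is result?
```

step(p) = 1 + 2·step(p-1), step(0)=3. Closed form: (3+1)·2^4 - 1 = 63.

Answer: 63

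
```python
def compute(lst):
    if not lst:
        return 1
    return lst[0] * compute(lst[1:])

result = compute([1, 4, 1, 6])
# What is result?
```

Product over [1, 4, 1, 6] = 1 * 4 * 1 * 6 = 24

Answer: 24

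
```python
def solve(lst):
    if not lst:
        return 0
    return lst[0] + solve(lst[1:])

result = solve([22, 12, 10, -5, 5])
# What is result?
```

22 + 12 + 10 + (-5) + 5 + 0 = 44

Answer: 44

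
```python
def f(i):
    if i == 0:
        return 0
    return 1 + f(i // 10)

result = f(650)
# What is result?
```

Count of digits of 650: 3

Answer: 3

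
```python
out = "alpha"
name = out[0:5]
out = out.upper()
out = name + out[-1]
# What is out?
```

Trace:
`out = "alpha"` → out = 'alpha'
`name = out[0:5]` → name = 'alpha'
`out = out.upper()` → out = 'ALPHA'
`out = name + out[-1]` → out = 'alphaA'
So out = 'alphaA'

Answer: 'alphaA'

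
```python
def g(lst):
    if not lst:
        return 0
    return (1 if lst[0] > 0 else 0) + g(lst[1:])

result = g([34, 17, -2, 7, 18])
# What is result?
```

Count of positive elements in [34, 17, -2, 7, 18] = 4

Answer: 4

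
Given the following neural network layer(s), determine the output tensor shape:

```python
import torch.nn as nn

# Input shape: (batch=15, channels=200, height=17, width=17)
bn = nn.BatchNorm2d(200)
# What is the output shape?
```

Input: (15, 200, 17, 17) -> Output: (15, 200, 17, 17)

Answer: (15, 200, 17, 17)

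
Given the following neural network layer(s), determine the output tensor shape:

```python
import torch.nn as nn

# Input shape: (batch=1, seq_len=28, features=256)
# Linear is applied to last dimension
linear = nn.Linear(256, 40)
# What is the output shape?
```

Input: (1, 28, 256) -> Output: (1, 28, 40)

Answer: (1, 28, 40)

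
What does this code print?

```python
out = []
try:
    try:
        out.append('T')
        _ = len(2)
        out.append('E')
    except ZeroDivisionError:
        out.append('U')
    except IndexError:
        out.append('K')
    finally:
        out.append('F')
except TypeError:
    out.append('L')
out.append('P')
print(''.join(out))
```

Execution trace: 'T' (inner try body) → 'F' (inner finally) → 'L' (outer except TypeError) → 'P' (after the try/except). Output: TFLP

Answer: TFLP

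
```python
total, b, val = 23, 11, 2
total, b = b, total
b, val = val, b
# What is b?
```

Trace:
`total, b, val = 23, 11, 2` → total = 23; b = 11; val = 2
`total, b = b, total` → total = 11; b = 23
`b, val = val, b` → b = 2; val = 23
So b = 2

Answer: 2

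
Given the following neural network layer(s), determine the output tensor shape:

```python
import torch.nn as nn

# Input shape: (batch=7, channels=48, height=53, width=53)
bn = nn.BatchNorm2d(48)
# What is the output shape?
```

Input: (7, 48, 53, 53) -> Output: (7, 48, 53, 53)

Answer: (7, 48, 53, 53)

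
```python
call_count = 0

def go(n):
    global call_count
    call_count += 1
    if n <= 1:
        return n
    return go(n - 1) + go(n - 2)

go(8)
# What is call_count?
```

Calls(n) = 1 + Calls(n-1) + Calls(n-2); Calls(0)=Calls(1)=1. For n=8 this gives 67.

Answer: 67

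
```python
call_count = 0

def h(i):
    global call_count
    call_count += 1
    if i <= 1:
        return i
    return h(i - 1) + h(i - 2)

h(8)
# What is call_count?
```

Calls(i) = 1 + Calls(i-1) + Calls(i-2); Calls(0)=Calls(1)=1. For i=8 this gives 67.

Answer: 67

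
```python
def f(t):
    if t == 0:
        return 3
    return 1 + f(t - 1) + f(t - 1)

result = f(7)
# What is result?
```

f(t) = 1 + 2·f(t-1), f(0)=3. Closed form: (3+1)·2^7 - 1 = 511.

Answer: 511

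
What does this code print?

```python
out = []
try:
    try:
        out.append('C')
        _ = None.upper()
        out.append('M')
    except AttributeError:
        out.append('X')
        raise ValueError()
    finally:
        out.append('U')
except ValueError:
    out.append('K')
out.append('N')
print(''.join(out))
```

Execution trace: 'C' (try body) → 'X' (except AttributeError) → 'U' (finally) → 'K' (outer except ValueError) → 'N' (after the try/except). Output: CXUKN

Answer: CXUKN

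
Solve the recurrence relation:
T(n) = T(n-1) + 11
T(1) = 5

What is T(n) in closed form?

Unrolling: T(n) = T(1) + 11·(n-1) = 5 + 11(n-1) = 11n - 6.

Answer: T(n) = 11n - 6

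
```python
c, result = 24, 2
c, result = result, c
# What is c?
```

Trace:
`c, result = 24, 2` → c = 24; result = 2
`c, result = result, c` → c = 2; result = 24
So c = 2

Answer: 2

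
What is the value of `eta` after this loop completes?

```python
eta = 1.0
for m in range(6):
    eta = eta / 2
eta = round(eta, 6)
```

Halving LR 6 times: 1 / 2^6
`eta` takes the values: 1.0 → 0.5 → 0.25 → 0.125 → 0.0625 → 0.03125 → 0.015625

Answer: 0.015625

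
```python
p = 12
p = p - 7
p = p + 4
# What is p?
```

Trace:
`p = 12` → p = 12
`p = p - 7` → p = 5
`p = p + 4` → p = 9
So p = 9

Answer: 9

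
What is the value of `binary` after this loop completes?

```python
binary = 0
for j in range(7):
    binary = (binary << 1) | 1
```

Build 7 consecutive 1-bits: 0b1111111
`binary` takes the values: 0 → 1 → 3 → 7 → 15 → 31 → 63 → 127

Answer: 127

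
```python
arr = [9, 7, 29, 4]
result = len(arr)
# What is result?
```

Trace:
`arr = [9, 7, 29, 4]` → arr = [9, 7, 29, 4]
`result = len(arr)` → result = 4
So result = 4

Answer: 4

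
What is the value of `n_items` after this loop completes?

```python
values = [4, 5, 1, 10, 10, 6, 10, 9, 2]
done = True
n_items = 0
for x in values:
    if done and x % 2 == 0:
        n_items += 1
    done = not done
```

Count even values at even positions
`n_items` takes the values: 0 → 1 → 2 → 3 → 4

Answer: 4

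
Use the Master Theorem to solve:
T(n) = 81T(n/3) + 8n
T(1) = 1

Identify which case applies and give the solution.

a=81, b=3, f(n)=8n. log_3(81) = 4. Since c=1 < 4, Case 1 applies: T(n) = Θ(n^log_b(a)) = O(n^4).

Answer: O(n^4) - Case 1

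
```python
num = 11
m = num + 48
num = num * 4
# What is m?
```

Trace:
`num = 11` → num = 11
`m = num + 48` → m = 59
`num = num * 4` → num = 44
So m = 59

Answer: 59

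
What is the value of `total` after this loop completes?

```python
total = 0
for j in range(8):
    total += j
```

Sum of 0 to 7 = 28
`total` takes the values: 0 → 1 → 3 → 6 → 10 → 15 → 21 → 28

Answer: 28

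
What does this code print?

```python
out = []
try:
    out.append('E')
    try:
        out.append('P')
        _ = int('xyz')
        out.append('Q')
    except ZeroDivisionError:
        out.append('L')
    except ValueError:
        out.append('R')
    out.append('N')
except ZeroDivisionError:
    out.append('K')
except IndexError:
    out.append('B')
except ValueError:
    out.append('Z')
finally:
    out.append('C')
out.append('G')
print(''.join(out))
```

Execution trace: 'E' (try body) → 'P' (inner try body) → 'R' (inner except ValueError) → 'N' (try body, no exception) → 'C' (finally) → 'G' (after the try/except). Output: EPRNCG

Answer: EPRNCG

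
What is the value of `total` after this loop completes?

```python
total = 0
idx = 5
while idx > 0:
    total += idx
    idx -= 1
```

Sum 5 down to 1
`total` takes the values: 0 → 5 → 9 → 12 → 14 → 15

Answer: 15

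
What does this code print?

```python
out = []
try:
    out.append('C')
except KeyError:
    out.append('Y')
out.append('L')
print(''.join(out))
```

Execution trace: 'C' (try body, no exception) → 'L' (after the try/except). Output: CL

Answer: CL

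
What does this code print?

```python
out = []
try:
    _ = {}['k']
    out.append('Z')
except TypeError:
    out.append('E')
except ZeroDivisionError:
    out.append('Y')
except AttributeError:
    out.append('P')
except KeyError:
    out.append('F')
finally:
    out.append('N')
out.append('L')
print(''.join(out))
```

Execution trace: 'F' (except KeyError) → 'N' (finally) → 'L' (after the try/except). Output: FNL

Answer: FNL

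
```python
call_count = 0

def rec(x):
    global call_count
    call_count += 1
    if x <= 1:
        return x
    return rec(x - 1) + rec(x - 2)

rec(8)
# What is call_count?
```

Calls(x) = 1 + Calls(x-1) + Calls(x-2); Calls(0)=Calls(1)=1. For x=8 this gives 67.

Answer: 67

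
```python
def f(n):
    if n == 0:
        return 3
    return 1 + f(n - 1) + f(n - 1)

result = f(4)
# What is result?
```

f(n) = 1 + 2·f(n-1), f(0)=3. Closed form: (3+1)·2^4 - 1 = 63.

Answer: 63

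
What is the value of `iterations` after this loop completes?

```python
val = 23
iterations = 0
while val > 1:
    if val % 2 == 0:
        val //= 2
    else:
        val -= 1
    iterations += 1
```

Steps to reduce 23 to 1
`iterations` takes the values: 0 → 1 → 2 → 3 → 4 → 5 → 6 → 7

Answer: 7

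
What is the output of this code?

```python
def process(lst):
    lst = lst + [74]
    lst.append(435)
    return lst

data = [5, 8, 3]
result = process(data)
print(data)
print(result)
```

Key concept: rebinding parameter vs mutation.
Step by step:
`data = [5, 8, 3]` → data = [5, 8, 3]
`result = process(data)` → result = [5, 8, 3, 74, 435]
`print(data)` → prints [5, 8, 3]
`print(result)` → prints [5, 8, 3, 74, 435]

Answer:
[5, 8, 3]
[5, 8, 3, 74, 435]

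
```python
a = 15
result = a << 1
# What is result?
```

Trace:
`a = 15` → a = 15
`result = a << 1` → result = 30
So result = 30

Answer: 30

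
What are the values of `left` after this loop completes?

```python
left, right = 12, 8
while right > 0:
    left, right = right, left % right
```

GCD of 12 and 8
`left` takes the values: 12 → 8 → 4

Answer: 4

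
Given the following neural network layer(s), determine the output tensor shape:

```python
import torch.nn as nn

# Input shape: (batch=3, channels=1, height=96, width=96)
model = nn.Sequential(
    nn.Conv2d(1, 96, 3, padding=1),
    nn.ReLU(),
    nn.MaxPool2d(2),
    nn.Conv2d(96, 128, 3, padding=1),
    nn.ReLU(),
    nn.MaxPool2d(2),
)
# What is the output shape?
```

Input: (3, 1, 96, 96) -> after first Conv2d: (3, 96, 96, 96) -> after first MaxPool2d: (3, 96, 48, 48) -> after second Conv2d: (3, 128, 48, 48) -> Output: (3, 128, 24, 24)

Answer: (3, 128, 24, 24)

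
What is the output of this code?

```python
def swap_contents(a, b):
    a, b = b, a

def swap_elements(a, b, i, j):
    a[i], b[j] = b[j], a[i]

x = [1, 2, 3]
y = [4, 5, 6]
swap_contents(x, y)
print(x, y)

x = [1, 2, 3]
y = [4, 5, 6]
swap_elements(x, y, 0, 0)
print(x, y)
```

Key concept: parameter rebinding vs mutation.
Step by step:
`x = [1, 2, 3]` → x = [1, 2, 3]
`y = [4, 5, 6]` → y = [4, 5, 6]
`swap_contents(x, y)` → no visible change to tracked variables
`print(x, y)` → prints [1, 2, 3] [4, 5, 6]
`x = [1, 2, 3]` → x = [1, 2, 3]
`y = [4, 5, 6]` → y = [4, 5, 6]
`swap_elements(x, y, 0, 0)` → x = [4, 2, 3]; y = [1, 5, 6]
`print(x, y)` → prints [4, 2, 3] [1, 5, 6]

Answer:
[1, 2, 3] [4, 5, 6]
[4, 2, 3] [1, 5, 6]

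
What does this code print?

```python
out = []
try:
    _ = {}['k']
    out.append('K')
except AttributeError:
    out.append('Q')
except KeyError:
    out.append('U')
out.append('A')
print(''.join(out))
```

Execution trace: 'U' (except KeyError) → 'A' (after the try/except). Output: UA

Answer: UA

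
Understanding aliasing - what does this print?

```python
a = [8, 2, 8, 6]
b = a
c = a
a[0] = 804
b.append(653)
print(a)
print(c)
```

Key concept: multiple aliases.
Step by step:
`a = [8, 2, 8, 6]` → a = [8, 2, 8, 6]
`b = a` → b = [8, 2, 8, 6] (same object as a)
`c = a` → c = [8, 2, 8, 6] (same object as a, b)
`a[0] = 804` → a = [804, 2, 8, 6] (same object as b, c); b = [804, 2, 8, 6] (same object as a, c); c = [804, 2, 8, 6] (same object as a, b)
`b.append(653)` → a = [804, 2, 8, 6, 653] (same object as b, c); b = [804, 2, 8, 6, 653] (same object as a, c); c = [804, 2, 8, 6, 653] (same object as a, b)
`print(a)` → prints [804, 2, 8, 6, 653]
`print(c)` → prints [804, 2, 8, 6, 653]

Answer:
[804, 2, 8, 6, 653]
[804, 2, 8, 6, 653]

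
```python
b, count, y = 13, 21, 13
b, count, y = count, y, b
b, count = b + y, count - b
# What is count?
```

Trace:
`b, count, y = 13, 21, 13` → b = 13; count = 21; y = 13
`b, count, y = count, y, b` → b = 21; count = 13; y = 13
`b, count = b + y, count - b` → b = 34; count = -8
So count = -8

Answer: -8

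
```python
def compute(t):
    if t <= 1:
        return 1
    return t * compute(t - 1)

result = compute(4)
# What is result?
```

compute(4) = 4 * 3 * 2 * 1 = 24

Answer: 24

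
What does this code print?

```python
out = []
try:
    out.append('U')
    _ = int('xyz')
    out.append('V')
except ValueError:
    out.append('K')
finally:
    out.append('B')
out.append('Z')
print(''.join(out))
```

Execution trace: 'U' (try body) → 'K' (except ValueError) → 'B' (finally) → 'Z' (after the try/except). Output: UKBZ

Answer: UKBZ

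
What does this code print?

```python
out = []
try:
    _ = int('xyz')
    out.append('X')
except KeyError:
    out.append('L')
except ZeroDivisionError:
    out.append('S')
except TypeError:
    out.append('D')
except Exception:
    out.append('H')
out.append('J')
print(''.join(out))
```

Execution trace: 'H' (except Exception) → 'J' (after the try/except). Output: HJ

Answer: HJ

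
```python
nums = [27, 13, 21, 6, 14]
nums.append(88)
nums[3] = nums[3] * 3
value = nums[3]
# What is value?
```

Trace:
`nums = [27, 13, 21, 6, 14]` → nums = [27, 13, 21, 6, 14]
`nums.append(88)` → nums = [27, 13, 21, 6, 14, 88]
`nums[3] = nums[3] * 3` → nums = [27, 13, 21, 18, 14, 88]
`value = nums[3]` → value = 18
So value = 18

Answer: 18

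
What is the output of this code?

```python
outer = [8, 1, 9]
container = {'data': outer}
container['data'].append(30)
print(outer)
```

Key concept: dict holds reference to list.
Step by step:
`outer = [8, 1, 9]` → outer = [8, 1, 9]
`container = {'data': outer}` → container = {'data': [8, 1, 9]}
`container['data'].append(30)` → outer = [8, 1, 9, 30]; container = {'data': [8, 1, 9, 30]}
`print(outer)` → prints [8, 1, 9, 30]

Answer: [8, 1, 9, 30]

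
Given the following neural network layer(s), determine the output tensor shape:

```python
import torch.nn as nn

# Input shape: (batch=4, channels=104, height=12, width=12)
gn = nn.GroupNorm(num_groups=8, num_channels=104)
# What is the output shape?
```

Input: (4, 104, 12, 12) -> Output: (4, 104, 12, 12)

Answer: (4, 104, 12, 12)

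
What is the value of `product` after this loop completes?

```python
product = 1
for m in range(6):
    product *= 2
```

2^6 = 64
`product` takes the values: 1 → 2 → 4 → 8 → 16 → 32 → 64

Answer: 64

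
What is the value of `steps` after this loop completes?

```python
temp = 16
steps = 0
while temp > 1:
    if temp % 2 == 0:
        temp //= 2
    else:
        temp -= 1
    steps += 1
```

Steps to reduce 16 to 1
`steps` takes the values: 0 → 1 → 2 → 3 → 4

Answer: 4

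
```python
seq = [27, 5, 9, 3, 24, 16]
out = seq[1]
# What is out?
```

Trace:
`seq = [27, 5, 9, 3, 24, 16]` → seq = [27, 5, 9, 3, 24, 16]
`out = seq[1]` → out = 5
So out = 5

Answer: 5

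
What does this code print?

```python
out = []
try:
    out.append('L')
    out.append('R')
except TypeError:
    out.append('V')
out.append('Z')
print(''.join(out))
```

Execution trace: 'L' (try body) → 'R' (try body, no exception) → 'Z' (after the try/except). Output: LRZ

Answer: LRZ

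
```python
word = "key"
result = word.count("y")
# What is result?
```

Trace:
`word = "key"` → word = 'key'
`result = word.count("y")` → result = 1
So result = 1

Answer: 1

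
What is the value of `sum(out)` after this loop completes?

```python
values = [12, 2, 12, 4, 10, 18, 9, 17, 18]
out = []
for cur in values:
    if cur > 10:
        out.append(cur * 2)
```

Sum of doubled values > 10
`out` takes the values: [] → [24] → [24, 24] → [24, 24, 36] → [24, 24, 36, 34] → [24, 24, 36, 34, 36]
So `sum(out)` = 154

Answer: 154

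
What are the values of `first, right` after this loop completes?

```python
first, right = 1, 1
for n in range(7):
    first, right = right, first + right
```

Fibonacci: after 7 iterations
`first, right` takes the values: (1, 1) → (1, 2) → (2, 3) → (3, 5) → (5, 8) → (8, 13) → (13, 21) → (21, 34)

Answer: 21, 34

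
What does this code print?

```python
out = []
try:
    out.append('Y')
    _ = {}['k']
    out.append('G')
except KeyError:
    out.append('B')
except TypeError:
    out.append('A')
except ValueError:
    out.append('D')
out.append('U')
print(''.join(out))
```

Execution trace: 'Y' (try body) → 'B' (except KeyError) → 'U' (after the try/except). Output: YBU

Answer: YBU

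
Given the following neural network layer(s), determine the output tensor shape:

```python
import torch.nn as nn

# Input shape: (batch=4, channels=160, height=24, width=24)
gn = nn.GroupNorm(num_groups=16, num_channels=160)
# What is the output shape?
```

Input: (4, 160, 24, 24) -> Output: (4, 160, 24, 24)

Answer: (4, 160, 24, 24)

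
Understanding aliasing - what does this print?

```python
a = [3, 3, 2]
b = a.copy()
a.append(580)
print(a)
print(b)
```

Key concept: list.copy() creates independent copy.
Step by step:
`a = [3, 3, 2]` → a = [3, 3, 2]
`b = a.copy()` → b = [3, 3, 2]
`a.append(580)` → a = [3, 3, 2, 580]
`print(a)` → prints [3, 3, 2, 580]
`print(b)` → prints [3, 3, 2]

Answer:
[3, 3, 2, 580]
[3, 3, 2]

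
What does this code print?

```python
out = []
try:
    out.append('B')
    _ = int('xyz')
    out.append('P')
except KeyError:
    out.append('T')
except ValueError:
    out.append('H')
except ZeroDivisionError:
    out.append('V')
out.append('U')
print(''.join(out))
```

Execution trace: 'B' (try body) → 'H' (except ValueError) → 'U' (after the try/except). Output: BHU

Answer: BHU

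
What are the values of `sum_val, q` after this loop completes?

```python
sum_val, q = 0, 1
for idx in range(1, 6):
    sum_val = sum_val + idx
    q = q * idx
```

Sum and factorial of 1 to 5
`sum_val, q` takes the values: (0, 1) → (1, 1) → (3, 1) → (3, 2) → (6, 2) → (6, 6) → (10, 6) → (10, 24) → (15, 24) → (15, 120)

Answer: 15, 120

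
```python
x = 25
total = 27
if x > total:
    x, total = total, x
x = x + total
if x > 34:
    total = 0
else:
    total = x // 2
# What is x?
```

Trace:
`x = 25` → x = 25
`total = 27` → total = 27
`if x > total: ...` → x > total is False → no variable changes
`x = x + total` → x = 52
`if x > 34: ...` → x > 34 is True → total = 0
So x = 52

Answer: 52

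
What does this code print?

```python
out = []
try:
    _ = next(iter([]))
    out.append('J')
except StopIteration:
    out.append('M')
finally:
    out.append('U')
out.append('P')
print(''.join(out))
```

Execution trace: 'M' (except StopIteration) → 'U' (finally) → 'P' (after the try/except). Output: MUP

Answer: MUP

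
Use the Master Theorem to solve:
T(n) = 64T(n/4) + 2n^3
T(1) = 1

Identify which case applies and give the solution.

a=64, b=4, f(n)=2n^3. log_4(64) = 3. Since c=3 = 3, Case 2 applies: T(n) = Θ(n^log_b(a) · log n) = O(n^3 log n).

Answer: O(n^3 log n) - Case 2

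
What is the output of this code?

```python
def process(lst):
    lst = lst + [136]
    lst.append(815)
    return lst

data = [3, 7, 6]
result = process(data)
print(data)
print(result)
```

Key concept: rebinding parameter vs mutation.
Step by step:
`data = [3, 7, 6]` → data = [3, 7, 6]
`result = process(data)` → result = [3, 7, 6, 136, 815]
`print(data)` → prints [3, 7, 6]
`print(result)` → prints [3, 7, 6, 136, 815]

Answer:
[3, 7, 6]
[3, 7, 6, 136, 815]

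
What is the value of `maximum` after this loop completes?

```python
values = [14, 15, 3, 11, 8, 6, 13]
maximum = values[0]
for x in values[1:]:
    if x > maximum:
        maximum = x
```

Maximum of [14, 15, 3, 11, 8, 6, 13]
`maximum` takes the values: 14 → 15

Answer: 15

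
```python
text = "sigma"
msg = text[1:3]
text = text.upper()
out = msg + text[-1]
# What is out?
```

Trace:
`text = "sigma"` → text = 'sigma'
`msg = text[1:3]` → msg = 'ig'
`text = text.upper()` → text = 'SIGMA'
`out = msg + text[-1]` → out = 'igA'
So out = 'igA'

Answer: 'igA'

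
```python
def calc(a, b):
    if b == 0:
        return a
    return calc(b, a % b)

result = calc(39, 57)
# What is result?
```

calc(39, 57) -> calc(57, 39) -> calc(39, 18) -> calc(18, 3) -> calc(3, 0) -> 3

Answer: 3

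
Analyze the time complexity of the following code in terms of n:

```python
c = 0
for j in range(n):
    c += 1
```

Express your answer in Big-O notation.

Each loop level contributes: n. Multiplying the contributions gives O(n).

Answer: O(n)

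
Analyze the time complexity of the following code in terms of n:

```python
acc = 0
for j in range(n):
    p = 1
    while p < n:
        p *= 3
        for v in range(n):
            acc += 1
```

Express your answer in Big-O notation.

Each loop level contributes: n × log n × n. Multiplying the contributions gives O(n^2 log n).

Answer: O(n^2 log n)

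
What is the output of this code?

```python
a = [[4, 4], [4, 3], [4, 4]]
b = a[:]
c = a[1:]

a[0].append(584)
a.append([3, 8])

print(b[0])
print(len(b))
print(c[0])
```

Key concept: slice with nested mutation.
Step by step:
`a = [[4, 4], [4, 3], [4, 4]]` → a = [[4, 4], [4, 3], [4, 4]]
`b = a[:]` → b = [[4, 4], [4, 3], [4, 4]]
`c = a[1:]` → c = [[4, 3], [4, 4]]
`a[0].append(584)` → a = [[4, 4, 584], [4, 3], [4, 4]]; b = [[4, 4, 584], [4, 3], [4, 4]]
`a.append([3, 8])` → a = [[4, 4, 584], [4, 3], [4, 4], [3, 8]]
`print(b[0])` → prints [4, 4, 584]
`print(len(b))` → prints 3
`print(c[0])` → prints [4, 3]

Answer:
[4, 4, 584]
3
[4, 3]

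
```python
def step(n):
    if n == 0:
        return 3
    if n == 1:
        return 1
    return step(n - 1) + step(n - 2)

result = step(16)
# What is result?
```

Build up from base cases: step(0)=3, step(1)=1, step(2)=4, step(3)=5, step(4)=9, step(5)=14, step(6)=23, ..., step(16)=2817

Answer: 2817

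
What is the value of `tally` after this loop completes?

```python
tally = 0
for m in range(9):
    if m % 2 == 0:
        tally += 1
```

Count numbers divisible by 2 in range(9)
`tally` takes the values: 0 → 1 → 2 → 3 → 4 → 5

Answer: 5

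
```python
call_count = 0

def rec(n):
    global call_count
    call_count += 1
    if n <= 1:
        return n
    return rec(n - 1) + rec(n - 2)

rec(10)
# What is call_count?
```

Calls(n) = 1 + Calls(n-1) + Calls(n-2); Calls(0)=Calls(1)=1. For n=10 this gives 177.

Answer: 177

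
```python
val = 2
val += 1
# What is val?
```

Trace:
`val = 2` → val = 2
`val += 1` → val = 3
So val = 3

Answer: 3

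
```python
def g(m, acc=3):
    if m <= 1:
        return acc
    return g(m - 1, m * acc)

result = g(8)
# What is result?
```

Accumulator trace (n, acc): (8, 3) -> (7, 24) -> (6, 168) -> (5, 1008) -> (4, 5040) -> (3, 20160) -> (2, 60480) -> (1, 120960) -> return 120960

Answer: 120960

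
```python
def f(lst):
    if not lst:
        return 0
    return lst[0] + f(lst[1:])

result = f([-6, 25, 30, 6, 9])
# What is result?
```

(-6) + 25 + 30 + 6 + 9 + 0 = 64

Answer: 64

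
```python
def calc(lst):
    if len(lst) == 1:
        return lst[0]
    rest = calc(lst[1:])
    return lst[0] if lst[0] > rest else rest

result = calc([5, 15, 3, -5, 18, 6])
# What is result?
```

Recursive max over [5, 15, 3, -5, 18, 6] = 18

Answer: 18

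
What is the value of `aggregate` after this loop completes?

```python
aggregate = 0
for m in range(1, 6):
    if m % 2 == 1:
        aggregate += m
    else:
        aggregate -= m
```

Add odd, subtract even
`aggregate` takes the values: 0 → 1 → -1 → 2 → -2 → 3

Answer: 3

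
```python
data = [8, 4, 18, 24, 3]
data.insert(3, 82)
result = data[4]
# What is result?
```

Trace:
`data = [8, 4, 18, 24, 3]` → data = [8, 4, 18, 24, 3]
`data.insert(3, 82)` → data = [8, 4, 18, 82, 24, 3]
`result = data[4]` → result = 24
So result = 24

Answer: 24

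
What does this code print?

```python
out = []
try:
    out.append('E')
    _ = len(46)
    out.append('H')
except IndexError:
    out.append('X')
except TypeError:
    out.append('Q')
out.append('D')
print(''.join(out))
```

Execution trace: 'E' (try body) → 'Q' (except TypeError) → 'D' (after the try/except). Output: EQD

Answer: EQD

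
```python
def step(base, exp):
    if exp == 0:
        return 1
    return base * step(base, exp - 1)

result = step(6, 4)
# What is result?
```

step(6, 4) = 6 * 6 * 6 * 6 = 1296

Answer: 1296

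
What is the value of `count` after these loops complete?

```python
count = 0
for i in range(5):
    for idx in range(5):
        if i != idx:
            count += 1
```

5² - 5 (exclude diagonal)
`count` takes the values: 0 → 1 → 2 → 3 → 4 → 5 → 6 → 7 → 8 → 9 → 10 → 11 → 12 → 13 → 14 → 15 → 16 → 17 → 18 → 19 → 20

Answer: 20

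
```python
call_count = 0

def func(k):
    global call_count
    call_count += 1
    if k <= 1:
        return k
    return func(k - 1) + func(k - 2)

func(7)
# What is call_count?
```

Calls(k) = 1 + Calls(k-1) + Calls(k-2); Calls(0)=Calls(1)=1. For k=7 this gives 41.

Answer: 41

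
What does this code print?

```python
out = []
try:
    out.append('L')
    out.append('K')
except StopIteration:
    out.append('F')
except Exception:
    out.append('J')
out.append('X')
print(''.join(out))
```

Execution trace: 'L' (try body) → 'K' (try body, no exception) → 'X' (after the try/except). Output: LKX

Answer: LKX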